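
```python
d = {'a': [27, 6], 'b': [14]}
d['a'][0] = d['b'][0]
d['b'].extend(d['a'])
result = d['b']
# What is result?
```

After line 1: d = {'a': [27, 6], 'b': [14]}
After line 2 (a[0] = b[0] = 14): d = {'a': [14, 6], 'b': [14]}
After line 3 (b.extend(a) appends [14, 6]): d = {'a': [14, 6], 'b': [14, 14, 6]}
After line 4: result = d['b'] = [14, 14, 6]

[14, 14, 6]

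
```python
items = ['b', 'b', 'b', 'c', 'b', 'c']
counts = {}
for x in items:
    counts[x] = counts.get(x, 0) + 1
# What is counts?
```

Initial: counts = {}, items = ['b', 'b', 'b', 'c', 'b', 'c']
See 'b': counts = {'b': 1}
See 'b': counts = {'b': 2}
See 'b': counts = {'b': 3}
See 'c': counts = {'b': 3, 'c': 1}
See 'b': counts = {'b': 4, 'c': 1}
See 'c': counts = {'b': 4, 'c': 2}

{'b': 4, 'c': 2}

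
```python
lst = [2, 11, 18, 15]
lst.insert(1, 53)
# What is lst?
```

[2, 53, 11, 18, 15]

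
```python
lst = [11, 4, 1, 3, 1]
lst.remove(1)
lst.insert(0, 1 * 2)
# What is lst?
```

After line 1: lst = [11, 4, 1, 3, 1]
After line 2 (remove first 1): lst = [11, 4, 3, 1]
After line 3 (insert 2 at index 0): lst = [2, 11, 4, 3, 1]

[2, 11, 4, 3, 1]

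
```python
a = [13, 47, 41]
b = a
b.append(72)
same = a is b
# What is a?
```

After line 1: a = [13, 47, 41]
After line 2 (b = a is an alias, same object): a = [13, 47, 41], b = [13, 47, 41]
After line 3 (b.append mutates the shared list): a = [13, 47, 41, 72], b = [13, 47, 41, 72]
After line 4 (same = a is b; same object -> True): same = True

[13, 47, 41, 72]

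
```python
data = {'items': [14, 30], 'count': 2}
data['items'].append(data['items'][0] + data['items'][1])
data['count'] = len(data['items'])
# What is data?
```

After line 1: data = {'items': [14, 30], 'count': 2}
After line 2 (append 14 + 30 = 44): data = {'items': [14, 30, 44], 'count': 2}
After line 3 (count = len(items) = 3): data = {'items': [14, 30, 44], 'count': 3}

{'items': [14, 30, 44], 'count': 3}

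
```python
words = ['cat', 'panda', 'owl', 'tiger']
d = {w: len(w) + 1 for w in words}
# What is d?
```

{'cat': 4, 'panda': 6, 'owl': 4, 'tiger': 6}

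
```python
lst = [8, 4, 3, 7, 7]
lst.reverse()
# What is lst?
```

[7, 7, 3, 4, 8]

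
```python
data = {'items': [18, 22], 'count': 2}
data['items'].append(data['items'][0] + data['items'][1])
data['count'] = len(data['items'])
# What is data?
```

After line 1: data = {'items': [18, 22], 'count': 2}
After line 2 (append 18 + 22 = 40): data = {'items': [18, 22, 40], 'count': 2}
After line 3 (count = len(items) = 3): data = {'items': [18, 22, 40], 'count': 3}

{'items': [18, 22, 40], 'count': 3}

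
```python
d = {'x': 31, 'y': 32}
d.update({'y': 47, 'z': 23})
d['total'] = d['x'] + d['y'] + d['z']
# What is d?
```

After line 1: d = {'x': 31, 'y': 32}
After line 2 (y overwritten, z added): d = {'x': 31, 'y': 47, 'z': 23}
After line 3 (total = 31 + 47 + 23 = 101): d = {'x': 31, 'y': 47, 'z': 23, 'total': 101}

{'x': 31, 'y': 47, 'z': 23, 'total': 101}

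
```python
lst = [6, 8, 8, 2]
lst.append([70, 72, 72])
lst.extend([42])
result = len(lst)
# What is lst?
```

After line 1: lst = [6, 8, 8, 2]
After line 2 (append adds [70, 72, 72] as single element): lst = [6, 8, 8, 2, [70, 72, 72]]
After line 3 (extend unpacks [42], adds 42): lst = [6, 8, 8, 2, [70, 72, 72], 42]
After line 4: result = len(lst) = 6

[6, 8, 8, 2, [70, 72, 72], 42]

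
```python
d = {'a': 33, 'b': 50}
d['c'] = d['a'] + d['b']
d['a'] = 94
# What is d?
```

After line 1: d = {'a': 33, 'b': 50}
After line 2 (d['c'] = 33 + 50): d = {'a': 33, 'b': 50, 'c': 83}
After line 3: d = {'a': 94, 'b': 50, 'c': 83}

{'a': 94, 'b': 50, 'c': 83}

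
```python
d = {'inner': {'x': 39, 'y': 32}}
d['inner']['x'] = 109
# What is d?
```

After line 1: d = {'inner': {'x': 39, 'y': 32}}
After line 2 (inner x overwritten): d = {'inner': {'x': 109, 'y': 32}}

{'inner': {'x': 109, 'y': 32}}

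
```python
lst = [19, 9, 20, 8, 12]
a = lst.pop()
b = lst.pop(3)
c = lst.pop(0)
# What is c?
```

After line 1: lst = [19, 9, 20, 8, 12]
After line 2 (pop() -> a = 12): lst = [19, 9, 20, 8]
After line 3 (pop(3) -> b = 8): lst = [19, 9, 20]
After line 4 (pop(0) -> c = 19): lst = [9, 20]

19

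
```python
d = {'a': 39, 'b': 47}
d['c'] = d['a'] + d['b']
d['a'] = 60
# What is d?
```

After line 1: d = {'a': 39, 'b': 47}
After line 2 (d['c'] = 39 + 47): d = {'a': 39, 'b': 47, 'c': 86}
After line 3: d = {'a': 60, 'b': 47, 'c': 86}

{'a': 60, 'b': 47, 'c': 86}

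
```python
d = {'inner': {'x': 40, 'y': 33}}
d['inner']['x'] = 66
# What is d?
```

After line 1: d = {'inner': {'x': 40, 'y': 33}}
After line 2 (inner x overwritten): d = {'inner': {'x': 66, 'y': 33}}

{'inner': {'x': 66, 'y': 33}}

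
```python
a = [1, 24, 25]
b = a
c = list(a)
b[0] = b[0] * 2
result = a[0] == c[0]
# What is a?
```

After line 1: a = [1, 24, 25]
After line 2 (b = a, alias): a = [1, 24, 25], b = [1, 24, 25]
After line 3 (c = list(a) is a copy, new object): c = [1, 24, 25]
After line 4 (b[0] = 1 * 2 = 2; mutates shared a/b): a = b = [2, 24, 25], c = [1, 24, 25]
After line 5 (a[0] = 2, c[0] = 1; result = False)

[2, 24, 25]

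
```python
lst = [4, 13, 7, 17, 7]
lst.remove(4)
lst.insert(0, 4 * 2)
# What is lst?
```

After line 1: lst = [4, 13, 7, 17, 7]
After line 2 (remove first 4): lst = [13, 7, 17, 7]
After line 3 (insert 8 at index 0): lst = [8, 13, 7, 17, 7]

[8, 13, 7, 17, 7]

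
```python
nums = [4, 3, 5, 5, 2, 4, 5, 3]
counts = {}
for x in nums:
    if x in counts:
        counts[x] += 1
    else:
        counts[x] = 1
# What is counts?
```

Initial: counts = {}, nums = [4, 3, 5, 5, 2, 4, 5, 3]
See 4: counts = {4: 1}
See 3: counts = {4: 1, 3: 1}
See 5: counts = {4: 1, 3: 1, 5: 1}
See 5: counts = {4: 1, 3: 1, 5: 2}
See 2: counts = {4: 1, 3: 1, 5: 2, 2: 1}
See 4: counts = {4: 2, 3: 1, 5: 2, 2: 1}
See 5: counts = {4: 2, 3: 1, 5: 3, 2: 1}
See 3: counts = {4: 2, 3: 2, 5: 3, 2: 1}

{4: 2, 3: 2, 5: 3, 2: 1}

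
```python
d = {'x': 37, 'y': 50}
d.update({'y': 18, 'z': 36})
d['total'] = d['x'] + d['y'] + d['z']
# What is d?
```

After line 1: d = {'x': 37, 'y': 50}
After line 2 (y overwritten, z added): d = {'x': 37, 'y': 18, 'z': 36}
After line 3 (total = 37 + 18 + 36 = 91): d = {'x': 37, 'y': 18, 'z': 36, 'total': 91}

{'x': 37, 'y': 18, 'z': 36, 'total': 91}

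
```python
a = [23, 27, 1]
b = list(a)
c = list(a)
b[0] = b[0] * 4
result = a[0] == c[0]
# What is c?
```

After line 1: a = [23, 27, 1]
After line 2 (b = list(a), copy): a = [23, 27, 1], b = [23, 27, 1]
After line 3 (c = list(a) is a copy, new object): c = [23, 27, 1]
After line 4 (b[0] = 23 * 4 = 92; only b mutates (copy)): a = [23, 27, 1], b = [92, 27, 1], c = [23, 27, 1]
After line 5 (a[0] = 23, c[0] = 23; result = True)

[23, 27, 1]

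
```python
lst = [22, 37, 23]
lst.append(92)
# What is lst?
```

[22, 37, 23, 92]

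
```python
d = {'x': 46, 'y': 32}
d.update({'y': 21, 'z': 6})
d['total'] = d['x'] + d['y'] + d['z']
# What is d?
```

After line 1: d = {'x': 46, 'y': 32}
After line 2 (y overwritten, z added): d = {'x': 46, 'y': 21, 'z': 6}
After line 3 (total = 46 + 21 + 6 = 73): d = {'x': 46, 'y': 21, 'z': 6, 'total': 73}

{'x': 46, 'y': 21, 'z': 6, 'total': 73}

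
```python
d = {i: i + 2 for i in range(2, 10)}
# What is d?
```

{2: 4, 3: 5, 4: 6, 5: 7, 6: 8, 7: 9, 8: 10, 9: 11}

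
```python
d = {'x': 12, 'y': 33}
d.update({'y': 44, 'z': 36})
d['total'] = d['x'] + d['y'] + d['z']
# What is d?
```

After line 1: d = {'x': 12, 'y': 33}
After line 2 (y overwritten, z added): d = {'x': 12, 'y': 44, 'z': 36}
After line 3 (total = 12 + 44 + 36 = 92): d = {'x': 12, 'y': 44, 'z': 36, 'total': 92}

{'x': 12, 'y': 44, 'z': 36, 'total': 92}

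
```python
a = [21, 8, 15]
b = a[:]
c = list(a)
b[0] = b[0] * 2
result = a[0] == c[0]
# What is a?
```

After line 1: a = [21, 8, 15]
After line 2 (b = a[:], copy): a = [21, 8, 15], b = [21, 8, 15]
After line 3 (c = list(a) is a copy, new object): c = [21, 8, 15]
After line 4 (b[0] = 21 * 2 = 42; only b mutates (copy)): a = [21, 8, 15], b = [42, 8, 15], c = [21, 8, 15]
After line 5 (a[0] = 21, c[0] = 21; result = True)

[21, 8, 15]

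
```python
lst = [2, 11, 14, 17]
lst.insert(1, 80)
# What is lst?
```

[2, 80, 11, 14, 17]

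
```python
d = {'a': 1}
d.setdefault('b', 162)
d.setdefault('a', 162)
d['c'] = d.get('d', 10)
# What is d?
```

After line 1: d = {'a': 1}
After line 2 (setdefault adds 'b'=162): d = {'a': 1, 'b': 162}
After line 3 (setdefault 'a' no-op, already exists): d = {'a': 1, 'b': 162}
After line 4 (get('d', 10) returns default since 'd' not in d): d = {'a': 1, 'b': 162, 'c': 10}

{'a': 1, 'b': 162, 'c': 10}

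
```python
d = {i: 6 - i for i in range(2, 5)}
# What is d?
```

{2: 4, 3: 3, 4: 2}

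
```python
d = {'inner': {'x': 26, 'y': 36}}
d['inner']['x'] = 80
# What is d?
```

After line 1: d = {'inner': {'x': 26, 'y': 36}}
After line 2 (inner x overwritten): d = {'inner': {'x': 80, 'y': 36}}

{'inner': {'x': 80, 'y': 36}}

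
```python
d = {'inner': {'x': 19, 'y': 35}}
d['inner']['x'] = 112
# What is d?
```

After line 1: d = {'inner': {'x': 19, 'y': 35}}
After line 2 (inner x overwritten): d = {'inner': {'x': 112, 'y': 35}}

{'inner': {'x': 112, 'y': 35}}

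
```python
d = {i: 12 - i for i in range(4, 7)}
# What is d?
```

{4: 8, 5: 7, 6: 6}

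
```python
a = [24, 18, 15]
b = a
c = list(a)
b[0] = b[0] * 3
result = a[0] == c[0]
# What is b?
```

After line 1: a = [24, 18, 15]
After line 2 (b = a, alias): a = [24, 18, 15], b = [24, 18, 15]
After line 3 (c = list(a) is a copy, new object): c = [24, 18, 15]
After line 4 (b[0] = 24 * 3 = 72; mutates shared a/b): a = b = [72, 18, 15], c = [24, 18, 15]
After line 5 (a[0] = 72, c[0] = 24; result = False)

[72, 18, 15]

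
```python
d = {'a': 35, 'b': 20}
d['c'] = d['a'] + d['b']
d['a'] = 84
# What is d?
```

After line 1: d = {'a': 35, 'b': 20}
After line 2 (d['c'] = 35 + 20): d = {'a': 35, 'b': 20, 'c': 55}
After line 3: d = {'a': 84, 'b': 20, 'c': 55}

{'a': 84, 'b': 20, 'c': 55}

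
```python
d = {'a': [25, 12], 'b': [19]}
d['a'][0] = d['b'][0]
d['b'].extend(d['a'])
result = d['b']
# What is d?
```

After line 1: d = {'a': [25, 12], 'b': [19]}
After line 2 (a[0] = b[0] = 19): d = {'a': [19, 12], 'b': [19]}
After line 3 (b.extend(a) appends [19, 12]): d = {'a': [19, 12], 'b': [19, 19, 12]}
After line 4: result = d['b'] = [19, 19, 12]

{'a': [19, 12], 'b': [19, 19, 12]}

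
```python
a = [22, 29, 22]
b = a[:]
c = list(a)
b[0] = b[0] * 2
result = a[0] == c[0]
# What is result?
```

After line 1: a = [22, 29, 22]
After line 2 (b = a[:], copy): a = [22, 29, 22], b = [22, 29, 22]
After line 3 (c = list(a) is a copy, new object): c = [22, 29, 22]
After line 4 (b[0] = 22 * 2 = 44; only b mutates (copy)): a = [22, 29, 22], b = [44, 29, 22], c = [22, 29, 22]
After line 5 (a[0] = 22, c[0] = 22; result = True)

True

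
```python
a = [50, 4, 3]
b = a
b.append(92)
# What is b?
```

After line 1: a = [50, 4, 3]
After line 2 (b = a is an alias, same object): a = [50, 4, 3], b = [50, 4, 3]
After line 3 (b.append mutates the shared list): a = [50, 4, 3, 92], b = [50, 4, 3, 92]

[50, 4, 3, 92]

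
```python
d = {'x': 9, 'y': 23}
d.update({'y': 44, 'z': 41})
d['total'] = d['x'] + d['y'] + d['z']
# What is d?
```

After line 1: d = {'x': 9, 'y': 23}
After line 2 (y overwritten, z added): d = {'x': 9, 'y': 44, 'z': 41}
After line 3 (total = 9 + 44 + 41 = 94): d = {'x': 9, 'y': 44, 'z': 41, 'total': 94}

{'x': 9, 'y': 44, 'z': 41, 'total': 94}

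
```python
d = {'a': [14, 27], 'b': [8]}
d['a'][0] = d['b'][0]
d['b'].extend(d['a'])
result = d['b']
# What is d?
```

After line 1: d = {'a': [14, 27], 'b': [8]}
After line 2 (a[0] = b[0] = 8): d = {'a': [8, 27], 'b': [8]}
After line 3 (b.extend(a) appends [8, 27]): d = {'a': [8, 27], 'b': [8, 8, 27]}
After line 4: result = d['b'] = [8, 8, 27]

{'a': [8, 27], 'b': [8, 8, 27]}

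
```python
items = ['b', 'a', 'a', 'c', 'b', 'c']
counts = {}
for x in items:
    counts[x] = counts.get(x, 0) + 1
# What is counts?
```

Initial: counts = {}, items = ['b', 'a', 'a', 'c', 'b', 'c']
See 'b': counts = {'b': 1}
See 'a': counts = {'b': 1, 'a': 1}
See 'a': counts = {'b': 1, 'a': 2}
See 'c': counts = {'b': 1, 'a': 2, 'c': 1}
See 'b': counts = {'b': 2, 'a': 2, 'c': 1}
See 'c': counts = {'b': 2, 'a': 2, 'c': 2}

{'b': 2, 'a': 2, 'c': 2}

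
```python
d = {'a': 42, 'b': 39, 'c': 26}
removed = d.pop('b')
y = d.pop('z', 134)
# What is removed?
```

After line 1: d = {'a': 42, 'b': 39, 'c': 26}
After line 2 (pop 'b' returns 39): d = {'a': 42, 'c': 26}, removed = 39
After line 3 (pop 'z' missing, returns default 134): d = {'a': 42, 'c': 26}, y = 134

39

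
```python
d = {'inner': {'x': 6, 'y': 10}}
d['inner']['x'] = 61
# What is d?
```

After line 1: d = {'inner': {'x': 6, 'y': 10}}
After line 2 (inner x overwritten): d = {'inner': {'x': 61, 'y': 10}}

{'inner': {'x': 61, 'y': 10}}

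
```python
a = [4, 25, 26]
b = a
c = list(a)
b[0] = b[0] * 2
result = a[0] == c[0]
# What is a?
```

After line 1: a = [4, 25, 26]
After line 2 (b = a, alias): a = [4, 25, 26], b = [4, 25, 26]
After line 3 (c = list(a) is a copy, new object): c = [4, 25, 26]
After line 4 (b[0] = 4 * 2 = 8; mutates shared a/b): a = b = [8, 25, 26], c = [4, 25, 26]
After line 5 (a[0] = 8, c[0] = 4; result = False)

[8, 25, 26]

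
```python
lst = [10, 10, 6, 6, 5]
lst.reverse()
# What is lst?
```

[5, 6, 6, 10, 10]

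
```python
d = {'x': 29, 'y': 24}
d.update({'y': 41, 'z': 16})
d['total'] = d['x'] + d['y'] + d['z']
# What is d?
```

After line 1: d = {'x': 29, 'y': 24}
After line 2 (y overwritten, z added): d = {'x': 29, 'y': 41, 'z': 16}
After line 3 (total = 29 + 41 + 16 = 86): d = {'x': 29, 'y': 41, 'z': 16, 'total': 86}

{'x': 29, 'y': 41, 'z': 16, 'total': 86}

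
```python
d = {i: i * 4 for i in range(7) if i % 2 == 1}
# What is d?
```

{1: 4, 3: 12, 5: 20}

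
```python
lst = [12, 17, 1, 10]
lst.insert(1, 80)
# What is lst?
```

[12, 80, 17, 1, 10]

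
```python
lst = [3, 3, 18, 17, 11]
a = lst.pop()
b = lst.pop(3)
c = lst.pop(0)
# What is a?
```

After line 1: lst = [3, 3, 18, 17, 11]
After line 2 (pop() -> a = 11): lst = [3, 3, 18, 17]
After line 3 (pop(3) -> b = 17): lst = [3, 3, 18]
After line 4 (pop(0) -> c = 3): lst = [3, 18]

11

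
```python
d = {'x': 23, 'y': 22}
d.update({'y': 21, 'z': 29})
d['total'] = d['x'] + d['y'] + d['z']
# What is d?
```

After line 1: d = {'x': 23, 'y': 22}
After line 2 (y overwritten, z added): d = {'x': 23, 'y': 21, 'z': 29}
After line 3 (total = 23 + 21 + 29 = 73): d = {'x': 23, 'y': 21, 'z': 29, 'total': 73}

{'x': 23, 'y': 21, 'z': 29, 'total': 73}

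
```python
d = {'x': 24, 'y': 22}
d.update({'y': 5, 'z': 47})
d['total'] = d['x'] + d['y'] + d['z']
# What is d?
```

After line 1: d = {'x': 24, 'y': 22}
After line 2 (y overwritten, z added): d = {'x': 24, 'y': 5, 'z': 47}
After line 3 (total = 24 + 5 + 47 = 76): d = {'x': 24, 'y': 5, 'z': 47, 'total': 76}

{'x': 24, 'y': 5, 'z': 47, 'total': 76}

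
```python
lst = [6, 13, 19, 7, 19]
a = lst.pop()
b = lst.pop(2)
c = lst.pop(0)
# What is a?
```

After line 1: lst = [6, 13, 19, 7, 19]
After line 2 (pop() -> a = 19): lst = [6, 13, 19, 7]
After line 3 (pop(2) -> b = 19): lst = [6, 13, 7]
After line 4 (pop(0) -> c = 6): lst = [13, 7]

19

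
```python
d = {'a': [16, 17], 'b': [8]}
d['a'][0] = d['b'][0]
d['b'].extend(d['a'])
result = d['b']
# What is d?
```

After line 1: d = {'a': [16, 17], 'b': [8]}
After line 2 (a[0] = b[0] = 8): d = {'a': [8, 17], 'b': [8]}
After line 3 (b.extend(a) appends [8, 17]): d = {'a': [8, 17], 'b': [8, 8, 17]}
After line 4: result = d['b'] = [8, 8, 17]

{'a': [8, 17], 'b': [8, 8, 17]}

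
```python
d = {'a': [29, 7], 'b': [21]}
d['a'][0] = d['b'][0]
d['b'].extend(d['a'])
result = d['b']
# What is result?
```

After line 1: d = {'a': [29, 7], 'b': [21]}
After line 2 (a[0] = b[0] = 21): d = {'a': [21, 7], 'b': [21]}
After line 3 (b.extend(a) appends [21, 7]): d = {'a': [21, 7], 'b': [21, 21, 7]}
After line 4: result = d['b'] = [21, 21, 7]

[21, 21, 7]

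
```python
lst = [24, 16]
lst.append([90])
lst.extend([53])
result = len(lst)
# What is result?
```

After line 1: lst = [24, 16]
After line 2 (append adds [90] as single element): lst = [24, 16, [90]]
After line 3 (extend unpacks [53], adds 53): lst = [24, 16, [90], 53]
After line 4: result = len(lst) = 4

4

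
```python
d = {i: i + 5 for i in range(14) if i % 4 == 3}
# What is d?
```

{3: 8, 7: 12, 11: 16}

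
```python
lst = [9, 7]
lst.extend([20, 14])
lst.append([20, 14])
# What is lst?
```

After line 1: lst = [9, 7]
After line 2 (extend unpacks [20, 14]): lst = [9, 7, 20, 14]
After line 3 (append adds [20, 14] as single element): lst = [9, 7, 20, 14, [20, 14]]

[9, 7, 20, 14, [20, 14]]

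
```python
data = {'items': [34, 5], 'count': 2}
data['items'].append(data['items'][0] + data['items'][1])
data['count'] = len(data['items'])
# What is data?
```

After line 1: data = {'items': [34, 5], 'count': 2}
After line 2 (append 34 + 5 = 39): data = {'items': [34, 5, 39], 'count': 2}
After line 3 (count = len(items) = 3): data = {'items': [34, 5, 39], 'count': 3}

{'items': [34, 5, 39], 'count': 3}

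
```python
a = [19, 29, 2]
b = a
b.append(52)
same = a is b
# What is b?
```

After line 1: a = [19, 29, 2]
After line 2 (b = a is an alias, same object): a = [19, 29, 2], b = [19, 29, 2]
After line 3 (b.append mutates the shared list): a = [19, 29, 2, 52], b = [19, 29, 2, 52]
After line 4 (same = a is b; same object -> True): same = True

[19, 29, 2, 52]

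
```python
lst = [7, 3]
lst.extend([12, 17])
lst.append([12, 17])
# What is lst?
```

After line 1: lst = [7, 3]
After line 2 (extend unpacks [12, 17]): lst = [7, 3, 12, 17]
After line 3 (append adds [12, 17] as single element): lst = [7, 3, 12, 17, [12, 17]]

[7, 3, 12, 17, [12, 17]]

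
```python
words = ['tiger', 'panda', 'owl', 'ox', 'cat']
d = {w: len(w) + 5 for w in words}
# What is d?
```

{'tiger': 10, 'panda': 10, 'owl': 8, 'ox': 7, 'cat': 8}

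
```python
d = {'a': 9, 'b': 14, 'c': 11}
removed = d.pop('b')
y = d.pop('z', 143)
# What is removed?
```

After line 1: d = {'a': 9, 'b': 14, 'c': 11}
After line 2 (pop 'b' returns 14): d = {'a': 9, 'c': 11}, removed = 14
After line 3 (pop 'z' missing, returns default 143): d = {'a': 9, 'c': 11}, y = 143

14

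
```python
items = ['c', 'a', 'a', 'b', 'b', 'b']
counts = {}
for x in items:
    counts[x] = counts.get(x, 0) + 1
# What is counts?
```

Initial: counts = {}, items = ['c', 'a', 'a', 'b', 'b', 'b']
See 'c': counts = {'c': 1}
See 'a': counts = {'c': 1, 'a': 1}
See 'a': counts = {'c': 1, 'a': 2}
See 'b': counts = {'c': 1, 'a': 2, 'b': 1}
See 'b': counts = {'c': 1, 'a': 2, 'b': 2}
See 'b': counts = {'c': 1, 'a': 2, 'b': 3}

{'c': 1, 'a': 2, 'b': 3}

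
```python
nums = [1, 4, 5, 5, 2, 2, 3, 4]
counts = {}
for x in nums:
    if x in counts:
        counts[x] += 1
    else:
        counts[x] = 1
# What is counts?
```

Initial: counts = {}, nums = [1, 4, 5, 5, 2, 2, 3, 4]
See 1: counts = {1: 1}
See 4: counts = {1: 1, 4: 1}
See 5: counts = {1: 1, 4: 1, 5: 1}
See 5: counts = {1: 1, 4: 1, 5: 2}
See 2: counts = {1: 1, 4: 1, 5: 2, 2: 1}
See 2: counts = {1: 1, 4: 1, 5: 2, 2: 2}
See 3: counts = {1: 1, 4: 1, 5: 2, 2: 2, 3: 1}
See 4: counts = {1: 1, 4: 2, 5: 2, 2: 2, 3: 1}

{1: 1, 4: 2, 5: 2, 2: 2, 3: 1}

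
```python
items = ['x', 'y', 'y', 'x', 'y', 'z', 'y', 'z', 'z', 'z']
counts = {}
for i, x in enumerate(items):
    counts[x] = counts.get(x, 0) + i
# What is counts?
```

Initial: counts = {}, items = ['x', 'y', 'y', 'x', 'y', 'z', 'y', 'z', 'z', 'z']
i=0, x='x': counts = {'x': 0}
i=1, x='y': counts = {'x': 0, 'y': 1}
i=2, x='y': counts = {'x': 0, 'y': 3}
i=3, x='x': counts = {'x': 3, 'y': 3}
i=4, x='y': counts = {'x': 3, 'y': 7}
i=5, x='z': counts = {'x': 3, 'y': 7, 'z': 5}
i=6, x='y': counts = {'x': 3, 'y': 13, 'z': 5}
i=7, x='z': counts = {'x': 3, 'y': 13, 'z': 12}
i=8, x='z': counts = {'x': 3, 'y': 13, 'z': 20}
i=9, x='z': counts = {'x': 3, 'y': 13, 'z': 29}

{'x': 3, 'y': 13, 'z': 29}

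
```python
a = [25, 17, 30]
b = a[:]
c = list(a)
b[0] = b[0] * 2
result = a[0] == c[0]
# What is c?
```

After line 1: a = [25, 17, 30]
After line 2 (b = a[:], copy): a = [25, 17, 30], b = [25, 17, 30]
After line 3 (c = list(a) is a copy, new object): c = [25, 17, 30]
After line 4 (b[0] = 25 * 2 = 50; only b mutates (copy)): a = [25, 17, 30], b = [50, 17, 30], c = [25, 17, 30]
After line 5 (a[0] = 25, c[0] = 25; result = True)

[25, 17, 30]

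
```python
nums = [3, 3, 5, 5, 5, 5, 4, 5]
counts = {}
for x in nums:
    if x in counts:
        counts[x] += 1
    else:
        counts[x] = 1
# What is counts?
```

Initial: counts = {}, nums = [3, 3, 5, 5, 5, 5, 4, 5]
See 3: counts = {3: 1}
See 3: counts = {3: 2}
See 5: counts = {3: 2, 5: 1}
See 5: counts = {3: 2, 5: 2}
See 5: counts = {3: 2, 5: 3}
See 5: counts = {3: 2, 5: 4}
See 4: counts = {3: 2, 5: 4, 4: 1}
See 5: counts = {3: 2, 5: 5, 4: 1}

{3: 2, 5: 5, 4: 1}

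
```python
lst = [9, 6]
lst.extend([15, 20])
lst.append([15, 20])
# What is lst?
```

After line 1: lst = [9, 6]
After line 2 (extend unpacks [15, 20]): lst = [9, 6, 15, 20]
After line 3 (append adds [15, 20] as single element): lst = [9, 6, 15, 20, [15, 20]]

[9, 6, 15, 20, [15, 20]]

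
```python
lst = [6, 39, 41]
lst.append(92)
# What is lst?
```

[6, 39, 41, 92]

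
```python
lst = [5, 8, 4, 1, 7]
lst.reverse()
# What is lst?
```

[7, 1, 4, 8, 5]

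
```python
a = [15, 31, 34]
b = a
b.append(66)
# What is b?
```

After line 1: a = [15, 31, 34]
After line 2 (b = a is an alias, same object): a = [15, 31, 34], b = [15, 31, 34]
After line 3 (b.append mutates the shared list): a = [15, 31, 34, 66], b = [15, 31, 34, 66]

[15, 31, 34, 66]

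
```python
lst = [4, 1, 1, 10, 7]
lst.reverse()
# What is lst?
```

[7, 10, 1, 1, 4]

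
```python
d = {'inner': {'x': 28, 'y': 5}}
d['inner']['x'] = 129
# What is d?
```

After line 1: d = {'inner': {'x': 28, 'y': 5}}
After line 2 (inner x overwritten): d = {'inner': {'x': 129, 'y': 5}}

{'inner': {'x': 129, 'y': 5}}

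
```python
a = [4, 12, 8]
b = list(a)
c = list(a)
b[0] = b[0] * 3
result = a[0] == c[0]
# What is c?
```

After line 1: a = [4, 12, 8]
After line 2 (b = list(a), copy): a = [4, 12, 8], b = [4, 12, 8]
After line 3 (c = list(a) is a copy, new object): c = [4, 12, 8]
After line 4 (b[0] = 4 * 3 = 12; only b mutates (copy)): a = [4, 12, 8], b = [12, 12, 8], c = [4, 12, 8]
After line 5 (a[0] = 4, c[0] = 4; result = True)

[4, 12, 8]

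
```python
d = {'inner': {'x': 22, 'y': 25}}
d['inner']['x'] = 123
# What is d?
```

After line 1: d = {'inner': {'x': 22, 'y': 25}}
After line 2 (inner x overwritten): d = {'inner': {'x': 123, 'y': 25}}

{'inner': {'x': 123, 'y': 25}}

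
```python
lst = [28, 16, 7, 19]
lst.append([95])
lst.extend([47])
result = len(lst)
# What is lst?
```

After line 1: lst = [28, 16, 7, 19]
After line 2 (append adds [95] as single element): lst = [28, 16, 7, 19, [95]]
After line 3 (extend unpacks [47], adds 47): lst = [28, 16, 7, 19, [95], 47]
After line 4: result = len(lst) = 6

[28, 16, 7, 19, [95], 47]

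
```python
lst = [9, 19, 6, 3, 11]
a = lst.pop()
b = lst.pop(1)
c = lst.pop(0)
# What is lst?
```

After line 1: lst = [9, 19, 6, 3, 11]
After line 2 (pop() -> a = 11): lst = [9, 19, 6, 3]
After line 3 (pop(1) -> b = 19): lst = [9, 6, 3]
After line 4 (pop(0) -> c = 9): lst = [6, 3]

[6, 3]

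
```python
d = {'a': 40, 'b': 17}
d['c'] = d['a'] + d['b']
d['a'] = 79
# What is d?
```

After line 1: d = {'a': 40, 'b': 17}
After line 2 (d['c'] = 40 + 17): d = {'a': 40, 'b': 17, 'c': 57}
After line 3: d = {'a': 79, 'b': 17, 'c': 57}

{'a': 79, 'b': 17, 'c': 57}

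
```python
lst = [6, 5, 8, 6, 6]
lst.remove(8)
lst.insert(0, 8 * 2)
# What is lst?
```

After line 1: lst = [6, 5, 8, 6, 6]
After line 2 (remove first 8): lst = [6, 5, 6, 6]
After line 3 (insert 16 at index 0): lst = [16, 6, 5, 6, 6]

[16, 6, 5, 6, 6]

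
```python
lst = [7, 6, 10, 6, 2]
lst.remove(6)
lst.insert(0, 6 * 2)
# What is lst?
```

After line 1: lst = [7, 6, 10, 6, 2]
After line 2 (remove first 6): lst = [7, 10, 6, 2]
After line 3 (insert 12 at index 0): lst = [12, 7, 10, 6, 2]

[12, 7, 10, 6, 2]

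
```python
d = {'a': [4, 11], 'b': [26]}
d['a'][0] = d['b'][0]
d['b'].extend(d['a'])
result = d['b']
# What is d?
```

After line 1: d = {'a': [4, 11], 'b': [26]}
After line 2 (a[0] = b[0] = 26): d = {'a': [26, 11], 'b': [26]}
After line 3 (b.extend(a) appends [26, 11]): d = {'a': [26, 11], 'b': [26, 26, 11]}
After line 4: result = d['b'] = [26, 26, 11]

{'a': [26, 11], 'b': [26, 26, 11]}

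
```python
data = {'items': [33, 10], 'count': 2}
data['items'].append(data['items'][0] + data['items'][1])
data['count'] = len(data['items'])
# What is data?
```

After line 1: data = {'items': [33, 10], 'count': 2}
After line 2 (append 33 + 10 = 43): data = {'items': [33, 10, 43], 'count': 2}
After line 3 (count = len(items) = 3): data = {'items': [33, 10, 43], 'count': 3}

{'items': [33, 10, 43], 'count': 3}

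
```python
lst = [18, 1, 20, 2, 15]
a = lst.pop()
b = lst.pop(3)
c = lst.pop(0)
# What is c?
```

After line 1: lst = [18, 1, 20, 2, 15]
After line 2 (pop() -> a = 15): lst = [18, 1, 20, 2]
After line 3 (pop(3) -> b = 2): lst = [18, 1, 20]
After line 4 (pop(0) -> c = 18): lst = [1, 20]

18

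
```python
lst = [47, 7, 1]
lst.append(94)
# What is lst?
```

[47, 7, 1, 94]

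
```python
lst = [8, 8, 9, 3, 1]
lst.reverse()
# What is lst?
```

[1, 3, 9, 8, 8]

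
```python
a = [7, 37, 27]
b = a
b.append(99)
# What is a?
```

After line 1: a = [7, 37, 27]
After line 2 (b = a is an alias, same object): a = [7, 37, 27], b = [7, 37, 27]
After line 3 (b.append mutates the shared list): a = [7, 37, 27, 99], b = [7, 37, 27, 99]

[7, 37, 27, 99]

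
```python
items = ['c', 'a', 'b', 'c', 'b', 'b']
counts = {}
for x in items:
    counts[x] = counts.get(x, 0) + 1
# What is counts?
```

Initial: counts = {}, items = ['c', 'a', 'b', 'c', 'b', 'b']
See 'c': counts = {'c': 1}
See 'a': counts = {'c': 1, 'a': 1}
See 'b': counts = {'c': 1, 'a': 1, 'b': 1}
See 'c': counts = {'c': 2, 'a': 1, 'b': 1}
See 'b': counts = {'c': 2, 'a': 1, 'b': 2}
See 'b': counts = {'c': 2, 'a': 1, 'b': 3}

{'c': 2, 'a': 1, 'b': 3}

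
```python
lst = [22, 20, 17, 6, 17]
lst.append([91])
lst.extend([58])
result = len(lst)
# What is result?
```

After line 1: lst = [22, 20, 17, 6, 17]
After line 2 (append adds [91] as single element): lst = [22, 20, 17, 6, 17, [91]]
After line 3 (extend unpacks [58], adds 58): lst = [22, 20, 17, 6, 17, [91], 58]
After line 4: result = len(lst) = 7

7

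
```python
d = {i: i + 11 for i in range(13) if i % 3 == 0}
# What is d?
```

{0: 11, 3: 14, 6: 17, 9: 20, 12: 23}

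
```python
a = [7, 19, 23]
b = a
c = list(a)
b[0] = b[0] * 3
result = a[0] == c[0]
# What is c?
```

After line 1: a = [7, 19, 23]
After line 2 (b = a, alias): a = [7, 19, 23], b = [7, 19, 23]
After line 3 (c = list(a) is a copy, new object): c = [7, 19, 23]
After line 4 (b[0] = 7 * 3 = 21; mutates shared a/b): a = b = [21, 19, 23], c = [7, 19, 23]
After line 5 (a[0] = 21, c[0] = 7; result = False)

[7, 19, 23]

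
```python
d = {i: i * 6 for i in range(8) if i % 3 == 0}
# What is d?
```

{0: 0, 3: 18, 6: 36}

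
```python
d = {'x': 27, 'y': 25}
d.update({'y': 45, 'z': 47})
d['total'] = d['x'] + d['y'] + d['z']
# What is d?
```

After line 1: d = {'x': 27, 'y': 25}
After line 2 (y overwritten, z added): d = {'x': 27, 'y': 45, 'z': 47}
After line 3 (total = 27 + 45 + 47 = 119): d = {'x': 27, 'y': 45, 'z': 47, 'total': 119}

{'x': 27, 'y': 45, 'z': 47, 'total': 119}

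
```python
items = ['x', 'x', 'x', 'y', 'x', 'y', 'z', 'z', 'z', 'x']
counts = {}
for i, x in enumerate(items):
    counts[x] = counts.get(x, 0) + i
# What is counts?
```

Initial: counts = {}, items = ['x', 'x', 'x', 'y', 'x', 'y', 'z', 'z', 'z', 'x']
i=0, x='x': counts = {'x': 0}
i=1, x='x': counts = {'x': 1}
i=2, x='x': counts = {'x': 3}
i=3, x='y': counts = {'x': 3, 'y': 3}
i=4, x='x': counts = {'x': 7, 'y': 3}
i=5, x='y': counts = {'x': 7, 'y': 8}
i=6, x='z': counts = {'x': 7, 'y': 8, 'z': 6}
i=7, x='z': counts = {'x': 7, 'y': 8, 'z': 13}
i=8, x='z': counts = {'x': 7, 'y': 8, 'z': 21}
i=9, x='x': counts = {'x': 16, 'y': 8, 'z': 21}

{'x': 16, 'y': 8, 'z': 21}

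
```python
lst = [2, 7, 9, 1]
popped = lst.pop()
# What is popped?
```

1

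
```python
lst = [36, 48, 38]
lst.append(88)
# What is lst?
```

[36, 48, 38, 88]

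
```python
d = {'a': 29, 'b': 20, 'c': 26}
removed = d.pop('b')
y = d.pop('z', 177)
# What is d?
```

After line 1: d = {'a': 29, 'b': 20, 'c': 26}
After line 2 (pop 'b' returns 20): d = {'a': 29, 'c': 26}, removed = 20
After line 3 (pop 'z' missing, returns default 177): d = {'a': 29, 'c': 26}, y = 177

{'a': 29, 'c': 26}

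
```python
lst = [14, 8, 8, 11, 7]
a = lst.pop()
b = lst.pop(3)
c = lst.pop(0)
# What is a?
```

After line 1: lst = [14, 8, 8, 11, 7]
After line 2 (pop() -> a = 7): lst = [14, 8, 8, 11]
After line 3 (pop(3) -> b = 11): lst = [14, 8, 8]
After line 4 (pop(0) -> c = 14): lst = [8, 8]

7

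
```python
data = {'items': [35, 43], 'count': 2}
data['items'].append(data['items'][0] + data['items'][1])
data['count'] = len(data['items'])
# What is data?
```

After line 1: data = {'items': [35, 43], 'count': 2}
After line 2 (append 35 + 43 = 78): data = {'items': [35, 43, 78], 'count': 2}
After line 3 (count = len(items) = 3): data = {'items': [35, 43, 78], 'count': 3}

{'items': [35, 43, 78], 'count': 3}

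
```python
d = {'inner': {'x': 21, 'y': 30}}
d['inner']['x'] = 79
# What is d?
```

After line 1: d = {'inner': {'x': 21, 'y': 30}}
After line 2 (inner x overwritten): d = {'inner': {'x': 79, 'y': 30}}

{'inner': {'x': 79, 'y': 30}}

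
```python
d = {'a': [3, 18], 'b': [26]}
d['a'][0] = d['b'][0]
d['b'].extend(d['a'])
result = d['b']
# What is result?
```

After line 1: d = {'a': [3, 18], 'b': [26]}
After line 2 (a[0] = b[0] = 26): d = {'a': [26, 18], 'b': [26]}
After line 3 (b.extend(a) appends [26, 18]): d = {'a': [26, 18], 'b': [26, 26, 18]}
After line 4: result = d['b'] = [26, 26, 18]

[26, 26, 18]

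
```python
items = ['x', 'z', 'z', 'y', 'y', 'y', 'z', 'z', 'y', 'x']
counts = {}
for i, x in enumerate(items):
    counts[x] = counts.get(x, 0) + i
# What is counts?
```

Initial: counts = {}, items = ['x', 'z', 'z', 'y', 'y', 'y', 'z', 'z', 'y', 'x']
i=0, x='x': counts = {'x': 0}
i=1, x='z': counts = {'x': 0, 'z': 1}
i=2, x='z': counts = {'x': 0, 'z': 3}
i=3, x='y': counts = {'x': 0, 'z': 3, 'y': 3}
i=4, x='y': counts = {'x': 0, 'z': 3, 'y': 7}
i=5, x='y': counts = {'x': 0, 'z': 3, 'y': 12}
i=6, x='z': counts = {'x': 0, 'z': 9, 'y': 12}
i=7, x='z': counts = {'x': 0, 'z': 16, 'y': 12}
i=8, x='y': counts = {'x': 0, 'z': 16, 'y': 20}
i=9, x='x': counts = {'x': 9, 'z': 16, 'y': 20}

{'x': 9, 'z': 16, 'y': 20}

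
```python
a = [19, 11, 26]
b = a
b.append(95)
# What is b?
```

After line 1: a = [19, 11, 26]
After line 2 (b = a is an alias, same object): a = [19, 11, 26], b = [19, 11, 26]
After line 3 (b.append mutates the shared list): a = [19, 11, 26, 95], b = [19, 11, 26, 95]

[19, 11, 26, 95]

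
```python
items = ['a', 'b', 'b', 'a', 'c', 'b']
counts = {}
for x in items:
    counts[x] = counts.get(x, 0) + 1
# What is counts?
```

Initial: counts = {}, items = ['a', 'b', 'b', 'a', 'c', 'b']
See 'a': counts = {'a': 1}
See 'b': counts = {'a': 1, 'b': 1}
See 'b': counts = {'a': 1, 'b': 2}
See 'a': counts = {'a': 2, 'b': 2}
See 'c': counts = {'a': 2, 'b': 2, 'c': 1}
See 'b': counts = {'a': 2, 'b': 3, 'c': 1}

{'a': 2, 'b': 3, 'c': 1}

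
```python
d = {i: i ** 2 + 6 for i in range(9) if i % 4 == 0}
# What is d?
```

{0: 6, 4: 22, 8: 70}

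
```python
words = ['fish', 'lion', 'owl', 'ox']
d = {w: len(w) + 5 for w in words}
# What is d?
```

{'fish': 9, 'lion': 9, 'owl': 8, 'ox': 7}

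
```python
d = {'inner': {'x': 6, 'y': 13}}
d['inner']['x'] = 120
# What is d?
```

After line 1: d = {'inner': {'x': 6, 'y': 13}}
After line 2 (inner x overwritten): d = {'inner': {'x': 120, 'y': 13}}

{'inner': {'x': 120, 'y': 13}}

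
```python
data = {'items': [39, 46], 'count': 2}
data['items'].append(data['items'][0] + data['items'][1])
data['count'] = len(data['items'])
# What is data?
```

After line 1: data = {'items': [39, 46], 'count': 2}
After line 2 (append 39 + 46 = 85): data = {'items': [39, 46, 85], 'count': 2}
After line 3 (count = len(items) = 3): data = {'items': [39, 46, 85], 'count': 3}

{'items': [39, 46, 85], 'count': 3}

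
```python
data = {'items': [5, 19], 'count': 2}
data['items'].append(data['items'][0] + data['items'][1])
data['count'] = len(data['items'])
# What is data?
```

After line 1: data = {'items': [5, 19], 'count': 2}
After line 2 (append 5 + 19 = 24): data = {'items': [5, 19, 24], 'count': 2}
After line 3 (count = len(items) = 3): data = {'items': [5, 19, 24], 'count': 3}

{'items': [5, 19, 24], 'count': 3}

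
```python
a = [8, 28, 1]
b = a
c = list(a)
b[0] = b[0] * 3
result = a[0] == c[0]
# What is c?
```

After line 1: a = [8, 28, 1]
After line 2 (b = a, alias): a = [8, 28, 1], b = [8, 28, 1]
After line 3 (c = list(a) is a copy, new object): c = [8, 28, 1]
After line 4 (b[0] = 8 * 3 = 24; mutates shared a/b): a = b = [24, 28, 1], c = [8, 28, 1]
After line 5 (a[0] = 24, c[0] = 8; result = False)

[8, 28, 1]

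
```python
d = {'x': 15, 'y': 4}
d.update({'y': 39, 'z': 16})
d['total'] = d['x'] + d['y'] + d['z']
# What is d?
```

After line 1: d = {'x': 15, 'y': 4}
After line 2 (y overwritten, z added): d = {'x': 15, 'y': 39, 'z': 16}
After line 3 (total = 15 + 39 + 16 = 70): d = {'x': 15, 'y': 39, 'z': 16, 'total': 70}

{'x': 15, 'y': 39, 'z': 16, 'total': 70}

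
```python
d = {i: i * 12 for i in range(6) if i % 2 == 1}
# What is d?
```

{1: 12, 3: 36, 5: 60}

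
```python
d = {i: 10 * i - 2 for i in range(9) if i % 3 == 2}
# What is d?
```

{2: 18, 5: 48, 8: 78}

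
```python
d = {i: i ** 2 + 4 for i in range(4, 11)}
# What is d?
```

{4: 20, 5: 29, 6: 40, 7: 53, 8: 68, 9: 85, 10: 104}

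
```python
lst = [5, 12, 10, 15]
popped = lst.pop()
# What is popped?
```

15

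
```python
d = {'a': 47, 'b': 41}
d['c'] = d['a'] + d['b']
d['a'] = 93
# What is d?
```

After line 1: d = {'a': 47, 'b': 41}
After line 2 (d['c'] = 47 + 41): d = {'a': 47, 'b': 41, 'c': 88}
After line 3: d = {'a': 93, 'b': 41, 'c': 88}

{'a': 93, 'b': 41, 'c': 88}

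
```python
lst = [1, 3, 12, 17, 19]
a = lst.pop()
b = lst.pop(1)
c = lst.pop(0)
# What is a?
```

After line 1: lst = [1, 3, 12, 17, 19]
After line 2 (pop() -> a = 19): lst = [1, 3, 12, 17]
After line 3 (pop(1) -> b = 3): lst = [1, 12, 17]
After line 4 (pop(0) -> c = 1): lst = [12, 17]

19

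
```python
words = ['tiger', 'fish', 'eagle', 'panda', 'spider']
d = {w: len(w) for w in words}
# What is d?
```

{'tiger': 5, 'fish': 4, 'eagle': 5, 'panda': 5, 'spider': 6}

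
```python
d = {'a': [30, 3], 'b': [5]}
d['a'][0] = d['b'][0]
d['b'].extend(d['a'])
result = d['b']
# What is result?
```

After line 1: d = {'a': [30, 3], 'b': [5]}
After line 2 (a[0] = b[0] = 5): d = {'a': [5, 3], 'b': [5]}
After line 3 (b.extend(a) appends [5, 3]): d = {'a': [5, 3], 'b': [5, 5, 3]}
After line 4: result = d['b'] = [5, 5, 3]

[5, 5, 3]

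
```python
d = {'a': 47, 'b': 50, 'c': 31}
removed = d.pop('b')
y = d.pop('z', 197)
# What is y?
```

After line 1: d = {'a': 47, 'b': 50, 'c': 31}
After line 2 (pop 'b' returns 50): d = {'a': 47, 'c': 31}, removed = 50
After line 3 (pop 'z' missing, returns default 197): d = {'a': 47, 'c': 31}, y = 197

197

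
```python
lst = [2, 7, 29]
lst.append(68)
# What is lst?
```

[2, 7, 29, 68]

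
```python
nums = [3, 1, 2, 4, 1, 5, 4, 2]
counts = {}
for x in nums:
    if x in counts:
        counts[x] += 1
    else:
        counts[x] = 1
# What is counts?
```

Initial: counts = {}, nums = [3, 1, 2, 4, 1, 5, 4, 2]
See 3: counts = {3: 1}
See 1: counts = {3: 1, 1: 1}
See 2: counts = {3: 1, 1: 1, 2: 1}
See 4: counts = {3: 1, 1: 1, 2: 1, 4: 1}
See 1: counts = {3: 1, 1: 2, 2: 1, 4: 1}
See 5: counts = {3: 1, 1: 2, 2: 1, 4: 1, 5: 1}
See 4: counts = {3: 1, 1: 2, 2: 1, 4: 2, 5: 1}
See 2: counts = {3: 1, 1: 2, 2: 2, 4: 2, 5: 1}

{3: 1, 1: 2, 2: 2, 4: 2, 5: 1}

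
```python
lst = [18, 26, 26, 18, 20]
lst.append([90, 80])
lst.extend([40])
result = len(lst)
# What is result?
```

After line 1: lst = [18, 26, 26, 18, 20]
After line 2 (append adds [90, 80] as single element): lst = [18, 26, 26, 18, 20, [90, 80]]
After line 3 (extend unpacks [40], adds 40): lst = [18, 26, 26, 18, 20, [90, 80], 40]
After line 4: result = len(lst) = 7

7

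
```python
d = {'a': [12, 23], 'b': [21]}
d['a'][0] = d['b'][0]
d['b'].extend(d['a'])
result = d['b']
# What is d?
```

After line 1: d = {'a': [12, 23], 'b': [21]}
After line 2 (a[0] = b[0] = 21): d = {'a': [21, 23], 'b': [21]}
After line 3 (b.extend(a) appends [21, 23]): d = {'a': [21, 23], 'b': [21, 21, 23]}
After line 4: result = d['b'] = [21, 21, 23]

{'a': [21, 23], 'b': [21, 21, 23]}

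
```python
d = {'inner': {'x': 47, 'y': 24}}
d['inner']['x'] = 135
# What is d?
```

After line 1: d = {'inner': {'x': 47, 'y': 24}}
After line 2 (inner x overwritten): d = {'inner': {'x': 135, 'y': 24}}

{'inner': {'x': 135, 'y': 24}}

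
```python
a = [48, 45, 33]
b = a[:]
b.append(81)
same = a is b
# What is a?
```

After line 1: a = [48, 45, 33]
After line 2 (b = a[:] is a shallow copy, new object): a = [48, 45, 33], b = [48, 45, 33]
After line 3 (append only mutates b): a = [48, 45, 33], b = [48, 45, 33, 81]
After line 4 (same = a is b; different objects -> False): same = False

[48, 45, 33]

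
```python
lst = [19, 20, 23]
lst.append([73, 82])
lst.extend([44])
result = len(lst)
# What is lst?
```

After line 1: lst = [19, 20, 23]
After line 2 (append adds [73, 82] as single element): lst = [19, 20, 23, [73, 82]]
After line 3 (extend unpacks [44], adds 44): lst = [19, 20, 23, [73, 82], 44]
After line 4: result = len(lst) = 5

[19, 20, 23, [73, 82], 44]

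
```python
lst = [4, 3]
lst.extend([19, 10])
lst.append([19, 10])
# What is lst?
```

After line 1: lst = [4, 3]
After line 2 (extend unpacks [19, 10]): lst = [4, 3, 19, 10]
After line 3 (append adds [19, 10] as single element): lst = [4, 3, 19, 10, [19, 10]]

[4, 3, 19, 10, [19, 10]]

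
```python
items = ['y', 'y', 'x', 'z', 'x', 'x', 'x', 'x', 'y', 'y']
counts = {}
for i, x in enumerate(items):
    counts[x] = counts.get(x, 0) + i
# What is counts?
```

Initial: counts = {}, items = ['y', 'y', 'x', 'z', 'x', 'x', 'x', 'x', 'y', 'y']
i=0, x='y': counts = {'y': 0}
i=1, x='y': counts = {'y': 1}
i=2, x='x': counts = {'y': 1, 'x': 2}
i=3, x='z': counts = {'y': 1, 'x': 2, 'z': 3}
i=4, x='x': counts = {'y': 1, 'x': 6, 'z': 3}
i=5, x='x': counts = {'y': 1, 'x': 11, 'z': 3}
i=6, x='x': counts = {'y': 1, 'x': 17, 'z': 3}
i=7, x='x': counts = {'y': 1, 'x': 24, 'z': 3}
i=8, x='y': counts = {'y': 9, 'x': 24, 'z': 3}
i=9, x='y': counts = {'y': 18, 'x': 24, 'z': 3}

{'y': 18, 'x': 24, 'z': 3}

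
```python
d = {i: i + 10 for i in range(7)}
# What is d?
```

{0: 10, 1: 11, 2: 12, 3: 13, 4: 14, 5: 15, 6: 16}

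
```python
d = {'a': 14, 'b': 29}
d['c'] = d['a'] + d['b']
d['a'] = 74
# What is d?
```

After line 1: d = {'a': 14, 'b': 29}
After line 2 (d['c'] = 14 + 29): d = {'a': 14, 'b': 29, 'c': 43}
After line 3: d = {'a': 74, 'b': 29, 'c': 43}

{'a': 74, 'b': 29, 'c': 43}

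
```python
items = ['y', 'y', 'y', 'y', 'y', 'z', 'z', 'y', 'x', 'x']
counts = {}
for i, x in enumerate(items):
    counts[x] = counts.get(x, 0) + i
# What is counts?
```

Initial: counts = {}, items = ['y', 'y', 'y', 'y', 'y', 'z', 'z', 'y', 'x', 'x']
i=0, x='y': counts = {'y': 0}
i=1, x='y': counts = {'y': 1}
i=2, x='y': counts = {'y': 3}
i=3, x='y': counts = {'y': 6}
i=4, x='y': counts = {'y': 10}
i=5, x='z': counts = {'y': 10, 'z': 5}
i=6, x='z': counts = {'y': 10, 'z': 11}
i=7, x='y': counts = {'y': 17, 'z': 11}
i=8, x='x': counts = {'y': 17, 'z': 11, 'x': 8}
i=9, x='x': counts = {'y': 17, 'z': 11, 'x': 17}

{'y': 17, 'z': 11, 'x': 17}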